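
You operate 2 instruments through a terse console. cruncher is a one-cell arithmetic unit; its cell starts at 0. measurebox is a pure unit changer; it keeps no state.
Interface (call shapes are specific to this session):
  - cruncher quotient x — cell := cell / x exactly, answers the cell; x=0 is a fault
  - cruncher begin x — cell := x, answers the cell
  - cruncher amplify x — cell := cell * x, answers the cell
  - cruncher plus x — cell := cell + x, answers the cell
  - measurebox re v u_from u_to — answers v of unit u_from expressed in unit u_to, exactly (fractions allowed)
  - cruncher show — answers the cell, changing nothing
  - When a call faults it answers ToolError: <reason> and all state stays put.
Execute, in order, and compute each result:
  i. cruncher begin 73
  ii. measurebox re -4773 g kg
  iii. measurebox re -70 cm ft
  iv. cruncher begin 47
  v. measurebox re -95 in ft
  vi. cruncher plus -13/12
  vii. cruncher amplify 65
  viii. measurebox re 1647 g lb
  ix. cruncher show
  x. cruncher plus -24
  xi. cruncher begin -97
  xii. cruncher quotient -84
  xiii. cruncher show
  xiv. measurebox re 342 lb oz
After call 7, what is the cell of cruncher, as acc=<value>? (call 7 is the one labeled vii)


-- 1. cruncher begin(x: 73) : 73
-- 2. measurebox re(v: -4773, u_from: g, u_to: kg) : -4773/1000
-- 3. measurebox re(v: -70, u_from: cm, u_to: ft) : -875/381
-- 4. cruncher begin(x: 47) : 47
-- 5. measurebox re(v: -95, u_from: in, u_to: ft) : -95/12
-- 6. cruncher plus(x: -13/12) : 551/12
-- 7. cruncher amplify(x: 65) : 35815/12
-- 8. measurebox re(v: 1647, u_from: g, u_to: lb) : 164700000/45359237
-- 9. cruncher show() : 35815/12
-- 10. cruncher plus(x: -24) : 35527/12
-- 11. cruncher begin(x: -97) : -97
-- 12. cruncher quotient(x: -84) : 97/84
-- 13. cruncher show() : 97/84
-- 14. measurebox re(v: 342, u_from: lb, u_to: oz) : 5472

Answer: acc=35815/12


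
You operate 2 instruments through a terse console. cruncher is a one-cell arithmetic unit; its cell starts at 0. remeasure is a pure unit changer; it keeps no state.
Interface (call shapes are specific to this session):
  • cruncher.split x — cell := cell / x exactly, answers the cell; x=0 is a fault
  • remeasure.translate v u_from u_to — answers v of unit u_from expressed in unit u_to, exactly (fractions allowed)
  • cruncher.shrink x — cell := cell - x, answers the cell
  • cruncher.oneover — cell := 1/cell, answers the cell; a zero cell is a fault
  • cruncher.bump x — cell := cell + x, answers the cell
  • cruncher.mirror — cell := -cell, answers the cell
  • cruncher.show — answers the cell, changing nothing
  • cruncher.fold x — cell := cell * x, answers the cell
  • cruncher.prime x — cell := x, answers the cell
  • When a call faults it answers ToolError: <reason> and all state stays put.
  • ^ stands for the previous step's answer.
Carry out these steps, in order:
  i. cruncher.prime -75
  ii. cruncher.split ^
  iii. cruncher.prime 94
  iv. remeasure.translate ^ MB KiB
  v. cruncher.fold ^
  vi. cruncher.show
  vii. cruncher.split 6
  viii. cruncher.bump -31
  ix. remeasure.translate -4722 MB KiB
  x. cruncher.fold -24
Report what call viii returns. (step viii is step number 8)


I run cruncher.prime using x: -75, and observe -75.
Calling cruncher.split using x: ^, and observe 1.
Invoking cruncher.prime using x: 94, and get 94.
Calling remeasure.translate using v: ^, u_from: MB, u_to: KiB, and get 734375/8.
I use cruncher.fold using x: ^, and see 34515625/4.
I call cruncher.show(), — result: 34515625/4.
I call cruncher.split using x: 6, yielding 34515625/24.
I invoke cruncher.bump using x: -31: 34514881/24.
I use remeasure.translate using v: -4722, u_from: MB, u_to: KiB, and get -36890625/8.
Now I run cruncher.fold using x: -24, → -34514881.

Answer: 34514881/24


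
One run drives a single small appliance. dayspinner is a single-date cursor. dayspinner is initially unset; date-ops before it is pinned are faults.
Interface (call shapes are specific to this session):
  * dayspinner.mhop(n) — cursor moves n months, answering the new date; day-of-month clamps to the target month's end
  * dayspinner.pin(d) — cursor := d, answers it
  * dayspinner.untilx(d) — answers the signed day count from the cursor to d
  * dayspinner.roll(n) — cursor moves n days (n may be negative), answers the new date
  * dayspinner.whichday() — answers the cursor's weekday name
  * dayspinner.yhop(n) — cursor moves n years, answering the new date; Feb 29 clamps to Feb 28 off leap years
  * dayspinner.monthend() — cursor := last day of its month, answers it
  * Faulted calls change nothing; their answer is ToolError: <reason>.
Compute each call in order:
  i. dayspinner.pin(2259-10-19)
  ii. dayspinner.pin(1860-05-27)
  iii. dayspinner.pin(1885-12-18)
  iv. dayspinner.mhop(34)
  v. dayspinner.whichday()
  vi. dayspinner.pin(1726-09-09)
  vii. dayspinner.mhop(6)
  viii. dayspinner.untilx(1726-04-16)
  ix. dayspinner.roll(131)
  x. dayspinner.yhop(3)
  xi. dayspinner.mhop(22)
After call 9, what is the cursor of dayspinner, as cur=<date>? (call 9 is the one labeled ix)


Answer: cur=1727-07-18

Derivation:
I use dayspinner.pin(2259-10-19), and observe 2259-10-19.
I invoke dayspinner.pin(1860-05-27), → 1860-05-27.
I call dayspinner.pin(1885-12-18), and see 1885-12-18.
Then dayspinner.mhop(34), yielding 1888-10-18.
I run dayspinner.whichday(): Thursday.
I run dayspinner.pin(1726-09-09), and get 1726-09-09.
I run dayspinner.mhop(6), and see 1727-03-09.
I invoke dayspinner.untilx(1726-04-16), and observe -327.
I call dayspinner.roll(131), → 1727-07-18.
Calling dayspinner.yhop(3), and see 1730-07-18.
Now I run dayspinner.mhop(22), which returns 1732-05-18.


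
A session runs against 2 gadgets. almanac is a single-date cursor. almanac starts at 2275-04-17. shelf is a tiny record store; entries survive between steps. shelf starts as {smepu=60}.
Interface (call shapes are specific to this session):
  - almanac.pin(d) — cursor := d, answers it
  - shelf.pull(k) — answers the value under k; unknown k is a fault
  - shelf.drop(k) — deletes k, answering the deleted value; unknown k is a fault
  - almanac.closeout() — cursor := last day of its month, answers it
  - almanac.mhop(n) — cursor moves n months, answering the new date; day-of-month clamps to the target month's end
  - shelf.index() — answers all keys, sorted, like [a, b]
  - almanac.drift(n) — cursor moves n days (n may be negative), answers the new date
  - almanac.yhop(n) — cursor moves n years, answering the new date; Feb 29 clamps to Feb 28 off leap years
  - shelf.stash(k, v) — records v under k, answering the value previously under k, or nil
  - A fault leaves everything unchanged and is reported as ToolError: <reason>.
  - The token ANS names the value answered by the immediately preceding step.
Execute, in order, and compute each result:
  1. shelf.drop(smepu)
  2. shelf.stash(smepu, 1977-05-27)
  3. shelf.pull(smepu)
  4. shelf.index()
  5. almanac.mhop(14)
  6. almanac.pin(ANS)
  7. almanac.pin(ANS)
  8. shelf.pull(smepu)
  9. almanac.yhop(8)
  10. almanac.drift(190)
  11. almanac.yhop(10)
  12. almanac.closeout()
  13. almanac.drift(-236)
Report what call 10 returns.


Answer: 2284-12-24

Derivation:
·→ shelf.drop(k: smepu)
·← 60
·→ shelf.stash(k: smepu, v: 1977-05-27)
·← nil
·→ shelf.pull(k: smepu)
·← 1977-05-27
·→ shelf.index()
·← [smepu]
·→ almanac.mhop(n: 14)
·← 2276-06-17
·→ almanac.pin(d: ANS)
·← 2276-06-17
·→ almanac.pin(d: ANS)
·← 2276-06-17
·→ shelf.pull(k: smepu)
·← 1977-05-27
·→ almanac.yhop(n: 8)
·← 2284-06-17
·→ almanac.drift(n: 190)
·← 2284-12-24
·→ almanac.yhop(n: 10)
·← 2294-12-24
·→ almanac.closeout()
·← 2294-12-31
·→ almanac.drift(n: -236)
·← 2294-05-09


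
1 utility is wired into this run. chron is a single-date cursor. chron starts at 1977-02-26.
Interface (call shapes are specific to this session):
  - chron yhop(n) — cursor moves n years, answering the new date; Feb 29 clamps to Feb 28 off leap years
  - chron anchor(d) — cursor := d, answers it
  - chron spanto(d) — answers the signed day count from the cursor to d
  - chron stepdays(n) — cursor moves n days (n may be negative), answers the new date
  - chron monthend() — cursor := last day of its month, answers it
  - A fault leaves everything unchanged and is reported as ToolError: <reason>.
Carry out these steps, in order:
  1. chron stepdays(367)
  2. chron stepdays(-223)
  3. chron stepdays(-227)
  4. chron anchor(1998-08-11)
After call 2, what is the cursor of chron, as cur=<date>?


Answer: cur=1977-07-20

Derivation:
==> chron stepdays(n: 367)
<== 1978-02-28
==> chron stepdays(n: -223)
<== 1977-07-20
==> chron stepdays(n: -227)
<== 1976-12-05
==> chron anchor(d: 1998-08-11)
<== 1998-08-11


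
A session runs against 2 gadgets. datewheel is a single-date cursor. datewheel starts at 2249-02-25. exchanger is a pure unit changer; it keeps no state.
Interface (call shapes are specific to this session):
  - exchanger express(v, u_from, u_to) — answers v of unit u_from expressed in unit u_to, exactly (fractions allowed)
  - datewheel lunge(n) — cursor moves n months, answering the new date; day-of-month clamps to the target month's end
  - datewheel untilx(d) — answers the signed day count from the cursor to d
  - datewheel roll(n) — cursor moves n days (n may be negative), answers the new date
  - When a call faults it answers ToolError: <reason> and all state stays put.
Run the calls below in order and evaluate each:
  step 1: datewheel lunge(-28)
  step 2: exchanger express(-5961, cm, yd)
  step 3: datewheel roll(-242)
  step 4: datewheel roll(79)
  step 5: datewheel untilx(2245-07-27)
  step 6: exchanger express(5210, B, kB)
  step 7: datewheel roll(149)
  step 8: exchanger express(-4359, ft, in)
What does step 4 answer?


Answer: 2246-05-15

Derivation:
==> datewheel lunge(n→-28)
<== 2246-10-25
==> exchanger express(v→-5961, u_from→cm, u_to→yd)
<== -49675/762
==> datewheel roll(n→-242)
<== 2246-02-25
==> datewheel roll(n→79)
<== 2246-05-15
==> datewheel untilx(d→2245-07-27)
<== -292
==> exchanger express(v→5210, u_from→B, u_to→kB)
<== 521/100
==> datewheel roll(n→149)
<== 2246-10-11
==> exchanger express(v→-4359, u_from→ft, u_to→in)
<== -52308


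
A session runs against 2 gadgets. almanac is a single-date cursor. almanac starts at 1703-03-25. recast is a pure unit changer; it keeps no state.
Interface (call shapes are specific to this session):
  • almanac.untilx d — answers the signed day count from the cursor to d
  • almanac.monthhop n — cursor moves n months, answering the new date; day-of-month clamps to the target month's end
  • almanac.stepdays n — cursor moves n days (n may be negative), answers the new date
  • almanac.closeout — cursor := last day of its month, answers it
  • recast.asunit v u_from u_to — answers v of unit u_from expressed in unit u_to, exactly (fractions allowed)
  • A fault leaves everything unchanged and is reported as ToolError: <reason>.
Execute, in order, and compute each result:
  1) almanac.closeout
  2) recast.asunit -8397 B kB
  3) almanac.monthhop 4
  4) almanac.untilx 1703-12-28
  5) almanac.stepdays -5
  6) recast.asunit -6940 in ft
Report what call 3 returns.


I call almanac.closeout(), and get 1703-03-31.
Now I run recast.asunit using v: -8397, u_from: B, u_to: kB, and see -8397/1000.
I call almanac.monthhop using n: 4, and see 1703-07-31.
Invoking almanac.untilx using d: 1703-12-28, and see 150.
I run almanac.stepdays using n: -5, and see 1703-07-26.
Now I run recast.asunit using v: -6940, u_from: in, u_to: ft, — result: -1735/3.

Answer: 1703-07-31


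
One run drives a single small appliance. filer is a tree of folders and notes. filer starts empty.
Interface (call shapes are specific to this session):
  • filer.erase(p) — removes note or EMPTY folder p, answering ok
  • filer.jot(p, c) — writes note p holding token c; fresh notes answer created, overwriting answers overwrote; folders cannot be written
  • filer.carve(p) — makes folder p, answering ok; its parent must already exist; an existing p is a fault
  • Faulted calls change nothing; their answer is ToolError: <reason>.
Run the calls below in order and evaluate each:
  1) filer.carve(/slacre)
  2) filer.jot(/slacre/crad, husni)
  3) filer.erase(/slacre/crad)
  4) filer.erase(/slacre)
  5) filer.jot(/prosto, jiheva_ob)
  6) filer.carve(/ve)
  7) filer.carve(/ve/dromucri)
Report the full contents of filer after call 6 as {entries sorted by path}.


==> filer.carve(p='/slacre')
<== ok
==> filer.jot(p='/slacre/crad', c='husni')
<== created
==> filer.erase(p='/slacre/crad')
<== ok
==> filer.erase(p='/slacre')
<== ok
==> filer.jot(p='/prosto', c='jiheva_ob')
<== created
==> filer.carve(p='/ve')
<== ok
==> filer.carve(p='/ve/dromucri')
<== ok

Answer: {prosto=jiheva_ob, ve/}


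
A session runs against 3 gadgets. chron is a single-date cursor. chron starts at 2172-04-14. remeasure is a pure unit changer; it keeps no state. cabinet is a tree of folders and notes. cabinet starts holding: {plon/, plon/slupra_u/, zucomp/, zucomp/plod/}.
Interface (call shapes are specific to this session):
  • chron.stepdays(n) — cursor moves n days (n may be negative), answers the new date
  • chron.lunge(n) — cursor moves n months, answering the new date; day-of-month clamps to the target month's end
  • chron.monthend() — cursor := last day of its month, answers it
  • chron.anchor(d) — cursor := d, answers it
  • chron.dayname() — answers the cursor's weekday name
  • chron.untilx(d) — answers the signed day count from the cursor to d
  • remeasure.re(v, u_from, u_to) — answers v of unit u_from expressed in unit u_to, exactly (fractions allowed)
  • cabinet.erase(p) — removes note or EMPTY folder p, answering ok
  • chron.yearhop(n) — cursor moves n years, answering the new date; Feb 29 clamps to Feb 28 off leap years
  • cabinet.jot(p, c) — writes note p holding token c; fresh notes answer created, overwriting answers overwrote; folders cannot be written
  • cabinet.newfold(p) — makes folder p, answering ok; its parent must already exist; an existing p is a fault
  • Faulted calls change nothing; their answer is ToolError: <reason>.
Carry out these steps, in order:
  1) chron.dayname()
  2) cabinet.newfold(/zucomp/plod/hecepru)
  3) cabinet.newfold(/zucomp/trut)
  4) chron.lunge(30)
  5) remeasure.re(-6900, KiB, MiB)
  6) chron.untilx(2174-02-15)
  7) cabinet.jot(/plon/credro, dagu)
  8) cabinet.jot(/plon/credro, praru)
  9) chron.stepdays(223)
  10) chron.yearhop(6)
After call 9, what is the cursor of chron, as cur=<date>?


Answer: cur=2175-05-25

Derivation:
;; 1. dayname() ~> Tuesday
;; 2. newfold(p→/zucomp/plod/hecepru) ~> ok
;; 3. newfold(p→/zucomp/trut) ~> ok
;; 4. lunge(n→30) ~> 2174-10-14
;; 5. re(v→-6900, u_from→KiB, u_to→MiB) ~> -1725/256
;; 6. untilx(d→2174-02-15) ~> -241
;; 7. jot(p→/plon/credro, c→dagu) ~> created
;; 8. jot(p→/plon/credro, c→praru) ~> overwrote
;; 9. stepdays(n→223) ~> 2175-05-25
;; 10. yearhop(n→6) ~> 2181-05-25


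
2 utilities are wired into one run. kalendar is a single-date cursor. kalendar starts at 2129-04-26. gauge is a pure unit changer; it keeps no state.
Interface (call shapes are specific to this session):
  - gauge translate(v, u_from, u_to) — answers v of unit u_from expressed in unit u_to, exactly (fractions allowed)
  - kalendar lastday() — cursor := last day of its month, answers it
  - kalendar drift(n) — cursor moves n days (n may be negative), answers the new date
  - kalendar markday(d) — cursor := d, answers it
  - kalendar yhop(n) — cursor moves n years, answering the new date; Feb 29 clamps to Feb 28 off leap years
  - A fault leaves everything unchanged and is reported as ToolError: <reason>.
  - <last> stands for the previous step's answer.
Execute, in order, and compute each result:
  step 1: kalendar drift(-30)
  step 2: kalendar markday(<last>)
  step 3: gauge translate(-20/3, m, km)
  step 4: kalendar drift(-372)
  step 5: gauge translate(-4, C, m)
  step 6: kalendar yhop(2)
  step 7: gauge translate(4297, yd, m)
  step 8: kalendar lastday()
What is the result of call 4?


[in] kalendar drift n=-30
  2129-03-27
[in] kalendar markday d=<last>
  2129-03-27
[in] gauge translate v=-20/3 u_from=m u_to=km
  -1/150
[in] kalendar drift n=-372
  2128-03-20
[in] gauge translate v=-4 u_from=C u_to=m
  ToolError: incompatible units
[in] kalendar yhop n=2
  2130-03-20
[in] gauge translate v=4297 u_from=yd u_to=m
  4911471/1250
[in] kalendar lastday
  2130-03-31

Answer: 2128-03-20


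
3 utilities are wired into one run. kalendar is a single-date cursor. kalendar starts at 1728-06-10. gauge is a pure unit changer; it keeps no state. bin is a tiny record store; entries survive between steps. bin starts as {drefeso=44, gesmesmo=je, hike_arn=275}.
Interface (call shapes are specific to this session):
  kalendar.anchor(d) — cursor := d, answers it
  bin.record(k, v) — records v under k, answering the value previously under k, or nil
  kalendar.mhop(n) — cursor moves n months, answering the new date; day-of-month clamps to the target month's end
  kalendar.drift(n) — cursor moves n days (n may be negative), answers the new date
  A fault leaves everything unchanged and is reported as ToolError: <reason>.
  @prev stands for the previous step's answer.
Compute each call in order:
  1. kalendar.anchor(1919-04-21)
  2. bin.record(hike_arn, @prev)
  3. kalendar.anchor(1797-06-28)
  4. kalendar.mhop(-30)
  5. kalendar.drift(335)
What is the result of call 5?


Answer: 1795-11-28

Derivation:
→ anchor(d→1919-04-21)
← 1919-04-21
→ record(k→hike_arn, v→@prev)
← 275
→ anchor(d→1797-06-28)
← 1797-06-28
→ mhop(n→-30)
← 1794-12-28
→ drift(n→335)
← 1795-11-28


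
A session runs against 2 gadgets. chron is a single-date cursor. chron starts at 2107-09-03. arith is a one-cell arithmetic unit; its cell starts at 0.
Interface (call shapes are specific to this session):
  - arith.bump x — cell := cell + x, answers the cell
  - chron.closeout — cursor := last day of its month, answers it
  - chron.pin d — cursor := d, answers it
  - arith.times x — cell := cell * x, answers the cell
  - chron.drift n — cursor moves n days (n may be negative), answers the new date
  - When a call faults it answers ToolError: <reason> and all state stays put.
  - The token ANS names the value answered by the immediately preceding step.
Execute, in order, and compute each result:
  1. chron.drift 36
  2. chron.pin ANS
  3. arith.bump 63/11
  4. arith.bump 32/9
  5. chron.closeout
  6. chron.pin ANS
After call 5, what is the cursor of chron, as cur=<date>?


> drift 36
:: 2107-10-09
> pin ANS
:: 2107-10-09
> bump 63/11
:: 63/11
> bump 32/9
:: 919/99
> closeout
:: 2107-10-31
> pin ANS
:: 2107-10-31

Answer: cur=2107-10-31


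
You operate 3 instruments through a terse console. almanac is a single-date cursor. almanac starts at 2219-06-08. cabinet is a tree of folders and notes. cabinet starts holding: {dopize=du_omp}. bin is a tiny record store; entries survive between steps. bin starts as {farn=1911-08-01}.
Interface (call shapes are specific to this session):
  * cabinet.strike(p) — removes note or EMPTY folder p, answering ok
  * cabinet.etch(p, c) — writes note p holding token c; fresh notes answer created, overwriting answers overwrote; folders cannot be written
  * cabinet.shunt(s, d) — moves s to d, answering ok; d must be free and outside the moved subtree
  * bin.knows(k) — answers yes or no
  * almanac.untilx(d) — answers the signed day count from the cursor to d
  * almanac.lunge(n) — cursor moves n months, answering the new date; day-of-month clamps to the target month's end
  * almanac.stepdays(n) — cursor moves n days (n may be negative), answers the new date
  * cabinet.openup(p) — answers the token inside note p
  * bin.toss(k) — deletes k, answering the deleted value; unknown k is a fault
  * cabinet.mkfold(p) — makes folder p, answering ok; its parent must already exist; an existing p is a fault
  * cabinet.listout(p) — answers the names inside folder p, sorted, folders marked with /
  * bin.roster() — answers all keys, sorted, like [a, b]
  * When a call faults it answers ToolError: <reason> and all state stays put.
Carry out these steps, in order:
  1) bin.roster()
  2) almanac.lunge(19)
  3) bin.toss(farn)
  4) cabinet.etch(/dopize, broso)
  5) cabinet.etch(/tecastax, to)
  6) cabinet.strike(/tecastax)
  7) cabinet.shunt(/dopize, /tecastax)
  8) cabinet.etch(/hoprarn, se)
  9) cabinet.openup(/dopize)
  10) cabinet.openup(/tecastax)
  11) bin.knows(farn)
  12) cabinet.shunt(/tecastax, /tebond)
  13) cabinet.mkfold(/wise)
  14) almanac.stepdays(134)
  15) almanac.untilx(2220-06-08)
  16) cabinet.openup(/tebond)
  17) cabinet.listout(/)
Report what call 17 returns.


Answer: [hoprarn, tebond, wise/]

Derivation:
==> bin.roster()
<== [farn]
==> almanac.lunge(n→19)
<== 2221-01-08
==> bin.toss(k→farn)
<== 1911-08-01
==> cabinet.etch(p→/dopize, c→broso)
<== overwrote
==> cabinet.etch(p→/tecastax, c→to)
<== created
==> cabinet.strike(p→/tecastax)
<== ok
==> cabinet.shunt(s→/dopize, d→/tecastax)
<== ok
==> cabinet.etch(p→/hoprarn, c→se)
<== created
==> cabinet.openup(p→/dopize)
<== ToolError: not found
==> cabinet.openup(p→/tecastax)
<== broso
==> bin.knows(k→farn)
<== no
==> cabinet.shunt(s→/tecastax, d→/tebond)
<== ok
==> cabinet.mkfold(p→/wise)
<== ok
==> almanac.stepdays(n→134)
<== 2221-05-22
==> almanac.untilx(d→2220-06-08)
<== -348
==> cabinet.openup(p→/tebond)
<== broso
==> cabinet.listout(p→/)
<== [hoprarn, tebond, wise/]


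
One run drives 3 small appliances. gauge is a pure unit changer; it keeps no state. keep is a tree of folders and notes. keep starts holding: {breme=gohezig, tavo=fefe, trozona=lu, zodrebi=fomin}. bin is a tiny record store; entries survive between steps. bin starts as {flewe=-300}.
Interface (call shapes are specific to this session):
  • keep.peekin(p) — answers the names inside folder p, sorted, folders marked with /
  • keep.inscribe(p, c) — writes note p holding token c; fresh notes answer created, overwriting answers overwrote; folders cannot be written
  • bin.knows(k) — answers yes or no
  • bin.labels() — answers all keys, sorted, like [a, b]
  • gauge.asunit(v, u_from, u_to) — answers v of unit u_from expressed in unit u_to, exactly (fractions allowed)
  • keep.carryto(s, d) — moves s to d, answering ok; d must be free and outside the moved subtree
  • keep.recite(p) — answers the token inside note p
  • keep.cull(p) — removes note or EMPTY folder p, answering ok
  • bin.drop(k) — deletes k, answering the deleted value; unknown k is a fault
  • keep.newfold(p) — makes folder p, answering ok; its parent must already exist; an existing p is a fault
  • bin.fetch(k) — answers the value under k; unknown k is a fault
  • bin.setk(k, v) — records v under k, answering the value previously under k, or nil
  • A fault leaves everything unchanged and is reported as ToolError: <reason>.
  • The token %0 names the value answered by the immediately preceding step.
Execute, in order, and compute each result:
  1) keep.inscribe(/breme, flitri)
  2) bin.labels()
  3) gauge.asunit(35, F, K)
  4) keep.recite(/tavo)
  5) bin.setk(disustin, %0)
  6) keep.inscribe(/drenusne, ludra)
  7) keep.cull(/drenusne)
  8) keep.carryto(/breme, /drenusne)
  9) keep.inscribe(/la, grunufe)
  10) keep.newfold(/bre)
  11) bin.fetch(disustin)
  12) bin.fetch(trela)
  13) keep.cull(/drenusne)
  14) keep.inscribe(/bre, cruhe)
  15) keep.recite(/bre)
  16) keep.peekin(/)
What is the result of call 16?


Answer: [bre/, la, tavo, trozona, zodrebi]

Derivation:
Then inscribe(p→/breme, c→flitri), and get overwrote.
I try labels(): [flewe].
I use asunit(v→35, u_from→F, u_to→K): 16489/60.
I run recite(p→/tavo), which returns fefe.
Next I call setk(k→disustin, v→%0), → nil.
Next I call inscribe(p→/drenusne, c→ludra), and get created.
Next I call cull(p→/drenusne), and see ok.
Now I run carryto(s→/breme, d→/drenusne), — result: ok.
I try inscribe(p→/la, c→grunufe), and get created.
Now I run newfold(p→/bre), yielding ok.
Calling fetch(k→disustin), which returns fefe.
Next I call fetch(k→trela), yielding ToolError: no such key trela.
I use cull(p→/drenusne), giving ok.
Calling inscribe(p→/bre, c→cruhe), and see ToolError: is a directory.
Now I run recite(p→/bre), → ToolError: is a directory.
I call peekin(p→/): [bre/, la, tavo, trozona, zodrebi].


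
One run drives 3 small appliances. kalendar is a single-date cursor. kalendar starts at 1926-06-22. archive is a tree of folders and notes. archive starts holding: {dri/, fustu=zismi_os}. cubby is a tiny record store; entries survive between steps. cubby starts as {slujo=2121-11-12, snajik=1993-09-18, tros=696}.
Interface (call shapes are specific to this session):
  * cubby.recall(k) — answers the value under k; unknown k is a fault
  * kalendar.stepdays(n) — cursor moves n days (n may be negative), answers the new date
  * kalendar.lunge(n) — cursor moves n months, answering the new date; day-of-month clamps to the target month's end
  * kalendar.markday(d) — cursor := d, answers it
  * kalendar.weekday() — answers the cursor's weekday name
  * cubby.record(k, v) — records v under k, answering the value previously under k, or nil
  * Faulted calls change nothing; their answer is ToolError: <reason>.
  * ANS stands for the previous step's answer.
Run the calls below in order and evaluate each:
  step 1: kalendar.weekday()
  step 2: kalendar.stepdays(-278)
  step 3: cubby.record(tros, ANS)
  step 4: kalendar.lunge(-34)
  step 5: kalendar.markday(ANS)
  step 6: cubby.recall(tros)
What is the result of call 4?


Answer: 1922-11-17

Derivation:
CALL weekday[]
RET  Tuesday
CALL stepdays[n: -278]
RET  1925-09-17
CALL record[k: tros; v: ANS]
RET  696
CALL lunge[n: -34]
RET  1922-11-17
CALL markday[d: ANS]
RET  1922-11-17
CALL recall[k: tros]
RET  1925-09-17


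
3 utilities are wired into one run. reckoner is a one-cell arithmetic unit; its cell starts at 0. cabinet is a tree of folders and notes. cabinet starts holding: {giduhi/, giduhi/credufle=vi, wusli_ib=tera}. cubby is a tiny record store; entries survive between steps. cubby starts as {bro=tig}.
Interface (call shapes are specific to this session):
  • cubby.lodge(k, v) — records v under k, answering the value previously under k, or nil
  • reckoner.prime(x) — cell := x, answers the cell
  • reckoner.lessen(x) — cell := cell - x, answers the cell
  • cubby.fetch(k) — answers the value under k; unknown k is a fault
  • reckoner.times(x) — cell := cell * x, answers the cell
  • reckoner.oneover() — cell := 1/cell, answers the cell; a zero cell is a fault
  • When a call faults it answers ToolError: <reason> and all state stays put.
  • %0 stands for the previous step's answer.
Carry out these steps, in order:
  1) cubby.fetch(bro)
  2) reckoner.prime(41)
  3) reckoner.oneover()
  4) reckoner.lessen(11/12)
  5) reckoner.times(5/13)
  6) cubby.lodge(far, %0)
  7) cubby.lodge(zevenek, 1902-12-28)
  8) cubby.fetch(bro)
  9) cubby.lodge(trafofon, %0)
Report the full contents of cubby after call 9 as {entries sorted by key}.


Answer: {bro=tig, far=-2195/6396, trafofon=tig, zevenek=1902-12-28}

Derivation:
→ cubby.fetch(bro)
← tig
→ reckoner.prime(41)
← 41
→ reckoner.oneover()
← 1/41
→ reckoner.lessen(11/12)
← -439/492
→ reckoner.times(5/13)
← -2195/6396
→ cubby.lodge(far, %0)
← nil
→ cubby.lodge(zevenek, 1902-12-28)
← nil
→ cubby.fetch(bro)
← tig
→ cubby.lodge(trafofon, %0)
← nil


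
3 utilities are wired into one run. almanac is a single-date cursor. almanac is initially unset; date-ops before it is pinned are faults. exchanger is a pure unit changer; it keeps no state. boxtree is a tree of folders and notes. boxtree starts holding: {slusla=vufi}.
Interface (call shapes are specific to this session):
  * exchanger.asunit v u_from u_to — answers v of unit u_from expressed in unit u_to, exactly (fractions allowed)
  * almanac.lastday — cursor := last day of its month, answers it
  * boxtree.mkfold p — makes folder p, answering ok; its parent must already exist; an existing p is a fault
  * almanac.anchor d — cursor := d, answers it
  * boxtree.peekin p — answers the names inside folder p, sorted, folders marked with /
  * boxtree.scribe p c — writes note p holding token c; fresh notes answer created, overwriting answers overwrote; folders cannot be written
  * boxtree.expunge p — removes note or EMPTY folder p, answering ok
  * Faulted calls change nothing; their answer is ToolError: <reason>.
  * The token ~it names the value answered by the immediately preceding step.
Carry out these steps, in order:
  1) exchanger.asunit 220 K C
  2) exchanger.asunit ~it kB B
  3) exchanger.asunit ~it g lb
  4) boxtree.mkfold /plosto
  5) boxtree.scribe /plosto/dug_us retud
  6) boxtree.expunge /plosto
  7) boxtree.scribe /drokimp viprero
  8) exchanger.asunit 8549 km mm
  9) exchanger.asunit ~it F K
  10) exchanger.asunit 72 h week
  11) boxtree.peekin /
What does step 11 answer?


Answer: [drokimp, plosto/, slusla]

Derivation:
>>> exchanger.asunit v→220 u_from→K u_to→C
[out] -1063/20
>>> exchanger.asunit v→~it u_from→kB u_to→B
[out] -53150
>>> exchanger.asunit v→~it u_from→g u_to→lb
[out] -5315000000/45359237
>>> boxtree.mkfold p→/plosto
[out] ok
>>> boxtree.scribe p→/plosto/dug_us c→retud
[out] created
>>> boxtree.expunge p→/plosto
[out] ToolError: not empty
>>> boxtree.scribe p→/drokimp c→viprero
[out] created
>>> exchanger.asunit v→8549 u_from→km u_to→mm
[out] 8549000000
>>> exchanger.asunit v→~it u_from→F u_to→K
[out] 284966681989/60
>>> exchanger.asunit v→72 u_from→h u_to→week
[out] 3/7
>>> boxtree.peekin p→/
[out] [drokimp, plosto/, slusla]


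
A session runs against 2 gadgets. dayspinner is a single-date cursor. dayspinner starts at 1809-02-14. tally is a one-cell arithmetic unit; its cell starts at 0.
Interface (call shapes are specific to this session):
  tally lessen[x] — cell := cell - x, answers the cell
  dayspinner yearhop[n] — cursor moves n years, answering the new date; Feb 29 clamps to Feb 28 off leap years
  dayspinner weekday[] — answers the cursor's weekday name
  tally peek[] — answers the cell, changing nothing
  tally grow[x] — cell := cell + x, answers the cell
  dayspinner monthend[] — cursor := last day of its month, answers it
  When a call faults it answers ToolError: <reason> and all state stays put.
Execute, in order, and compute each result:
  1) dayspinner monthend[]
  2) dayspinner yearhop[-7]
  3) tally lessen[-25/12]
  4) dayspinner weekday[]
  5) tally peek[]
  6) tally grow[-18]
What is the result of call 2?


% dayspinner monthend() -> 1809-02-28
% dayspinner yearhop(n=-7) -> 1802-02-28
% tally lessen(x=-25/12) -> 25/12
% dayspinner weekday() -> Sunday
% tally peek() -> 25/12
% tally grow(x=-18) -> -191/12

Answer: 1802-02-28


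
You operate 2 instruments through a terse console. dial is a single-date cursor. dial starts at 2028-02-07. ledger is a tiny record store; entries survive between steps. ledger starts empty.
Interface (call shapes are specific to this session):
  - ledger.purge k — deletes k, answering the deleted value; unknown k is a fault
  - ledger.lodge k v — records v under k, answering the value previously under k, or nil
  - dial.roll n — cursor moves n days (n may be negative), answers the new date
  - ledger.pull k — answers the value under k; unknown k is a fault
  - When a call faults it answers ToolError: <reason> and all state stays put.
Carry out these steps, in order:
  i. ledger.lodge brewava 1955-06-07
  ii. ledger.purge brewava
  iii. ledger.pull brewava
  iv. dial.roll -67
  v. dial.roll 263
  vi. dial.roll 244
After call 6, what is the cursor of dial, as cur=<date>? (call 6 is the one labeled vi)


Answer: cur=2029-04-22

Derivation:
Using ledger.lodge(brewava, 1955-06-07), giving nil.
Calling ledger.purge(brewava), giving 1955-06-07.
Using ledger.pull(brewava), — result: ToolError: no such key brewava.
Then dial.roll(-67), and get 2027-12-02.
I use dial.roll(263), → 2028-08-21.
Now I run dial.roll(244), which returns 2029-04-22.


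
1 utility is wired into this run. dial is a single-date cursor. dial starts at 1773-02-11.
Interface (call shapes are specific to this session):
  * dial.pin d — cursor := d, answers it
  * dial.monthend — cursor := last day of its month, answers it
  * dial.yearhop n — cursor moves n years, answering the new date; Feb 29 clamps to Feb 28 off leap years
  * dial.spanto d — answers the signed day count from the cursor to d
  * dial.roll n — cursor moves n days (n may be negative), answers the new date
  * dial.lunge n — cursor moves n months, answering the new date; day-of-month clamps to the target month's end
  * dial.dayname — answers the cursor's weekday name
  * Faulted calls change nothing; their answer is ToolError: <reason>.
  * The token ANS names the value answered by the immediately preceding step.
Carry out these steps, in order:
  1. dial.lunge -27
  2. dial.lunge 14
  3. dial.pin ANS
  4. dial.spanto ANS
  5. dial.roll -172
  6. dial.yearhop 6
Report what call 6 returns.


Answer: 1777-07-23

Derivation:
;; 1. dial.lunge(-27) ~> 1770-11-11
;; 2. dial.lunge(14) ~> 1772-01-11
;; 3. dial.pin(ANS) ~> 1772-01-11
;; 4. dial.spanto(ANS) ~> 0
;; 5. dial.roll(-172) ~> 1771-07-23
;; 6. dial.yearhop(6) ~> 1777-07-23


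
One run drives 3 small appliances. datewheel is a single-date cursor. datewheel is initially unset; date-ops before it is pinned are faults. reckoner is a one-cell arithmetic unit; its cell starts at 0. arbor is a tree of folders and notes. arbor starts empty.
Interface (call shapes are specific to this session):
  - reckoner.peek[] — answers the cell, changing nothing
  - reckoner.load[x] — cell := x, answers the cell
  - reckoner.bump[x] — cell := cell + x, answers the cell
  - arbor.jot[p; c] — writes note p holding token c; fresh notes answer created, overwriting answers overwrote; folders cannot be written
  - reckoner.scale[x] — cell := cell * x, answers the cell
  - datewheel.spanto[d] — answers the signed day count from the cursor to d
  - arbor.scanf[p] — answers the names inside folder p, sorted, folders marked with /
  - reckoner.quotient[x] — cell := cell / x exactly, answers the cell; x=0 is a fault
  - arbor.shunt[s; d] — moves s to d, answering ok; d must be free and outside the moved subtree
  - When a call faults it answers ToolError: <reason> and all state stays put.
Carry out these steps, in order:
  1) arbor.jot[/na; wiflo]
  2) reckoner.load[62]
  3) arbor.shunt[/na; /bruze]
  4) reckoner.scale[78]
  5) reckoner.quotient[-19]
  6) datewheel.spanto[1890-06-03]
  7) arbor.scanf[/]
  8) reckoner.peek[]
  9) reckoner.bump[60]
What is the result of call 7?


>>> jot p→/na c→wiflo
  created
>>> load x→62
  62
>>> shunt s→/na d→/bruze
  ok
>>> scale x→78
  4836
>>> quotient x→-19
  -4836/19
>>> spanto d→1890-06-03
  ToolError: no date set
>>> scanf p→/
  [bruze]
>>> peek
  -4836/19
>>> bump x→60
  -3696/19

Answer: [bruze]


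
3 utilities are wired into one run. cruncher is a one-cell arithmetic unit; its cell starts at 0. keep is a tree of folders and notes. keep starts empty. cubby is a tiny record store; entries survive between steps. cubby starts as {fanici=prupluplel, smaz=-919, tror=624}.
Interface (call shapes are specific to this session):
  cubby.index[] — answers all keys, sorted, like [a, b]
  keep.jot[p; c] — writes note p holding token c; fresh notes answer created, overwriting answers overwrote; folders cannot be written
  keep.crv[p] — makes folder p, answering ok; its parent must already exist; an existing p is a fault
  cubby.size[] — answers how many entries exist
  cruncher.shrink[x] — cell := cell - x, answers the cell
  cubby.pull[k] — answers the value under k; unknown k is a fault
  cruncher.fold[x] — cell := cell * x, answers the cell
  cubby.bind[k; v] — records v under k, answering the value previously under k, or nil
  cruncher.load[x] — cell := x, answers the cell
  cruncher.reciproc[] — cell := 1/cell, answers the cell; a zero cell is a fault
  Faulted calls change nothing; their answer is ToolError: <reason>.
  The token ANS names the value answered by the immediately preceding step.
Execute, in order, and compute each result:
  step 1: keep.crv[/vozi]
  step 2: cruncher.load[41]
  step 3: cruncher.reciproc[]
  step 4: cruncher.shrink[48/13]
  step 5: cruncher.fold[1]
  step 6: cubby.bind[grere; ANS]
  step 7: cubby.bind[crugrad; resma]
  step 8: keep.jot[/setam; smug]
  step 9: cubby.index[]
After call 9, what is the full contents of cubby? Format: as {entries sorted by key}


Do: keep.crv[p='/vozi']
See: ok
Do: cruncher.load[x='41']
See: 41
Do: cruncher.reciproc[]
See: 1/41
Do: cruncher.shrink[x='48/13']
See: -1955/533
Do: cruncher.fold[x='1']
See: -1955/533
Do: cubby.bind[k='grere'; v='ANS']
See: nil
Do: cubby.bind[k='crugrad'; v='resma']
See: nil
Do: keep.jot[p='/setam'; c='smug']
See: created
Do: cubby.index[]
See: [crugrad, fanici, grere, smaz, tror]

Answer: {crugrad=resma, fanici=prupluplel, grere=-1955/533, smaz=-919, tror=624}


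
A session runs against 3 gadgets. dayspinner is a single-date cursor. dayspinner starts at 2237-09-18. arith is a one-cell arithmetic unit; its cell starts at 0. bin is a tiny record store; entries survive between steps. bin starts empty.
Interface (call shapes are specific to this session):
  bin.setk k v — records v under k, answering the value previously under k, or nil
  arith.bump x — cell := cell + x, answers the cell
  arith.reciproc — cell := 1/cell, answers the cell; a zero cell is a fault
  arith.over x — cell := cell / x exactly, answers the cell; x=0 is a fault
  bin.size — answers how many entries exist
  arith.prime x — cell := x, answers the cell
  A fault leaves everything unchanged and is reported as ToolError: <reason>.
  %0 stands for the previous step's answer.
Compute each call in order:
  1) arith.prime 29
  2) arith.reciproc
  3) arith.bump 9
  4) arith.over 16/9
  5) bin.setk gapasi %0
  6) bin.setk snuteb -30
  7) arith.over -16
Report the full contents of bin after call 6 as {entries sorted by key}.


Answer: {gapasi=1179/232, snuteb=-30}

Derivation:
~$ arith.prime 29
:: 29
~$ arith.reciproc
:: 1/29
~$ arith.bump 9
:: 262/29
~$ arith.over 16/9
:: 1179/232
~$ bin.setk gapasi %0
:: nil
~$ bin.setk snuteb -30
:: nil
~$ arith.over -16
:: -1179/3712


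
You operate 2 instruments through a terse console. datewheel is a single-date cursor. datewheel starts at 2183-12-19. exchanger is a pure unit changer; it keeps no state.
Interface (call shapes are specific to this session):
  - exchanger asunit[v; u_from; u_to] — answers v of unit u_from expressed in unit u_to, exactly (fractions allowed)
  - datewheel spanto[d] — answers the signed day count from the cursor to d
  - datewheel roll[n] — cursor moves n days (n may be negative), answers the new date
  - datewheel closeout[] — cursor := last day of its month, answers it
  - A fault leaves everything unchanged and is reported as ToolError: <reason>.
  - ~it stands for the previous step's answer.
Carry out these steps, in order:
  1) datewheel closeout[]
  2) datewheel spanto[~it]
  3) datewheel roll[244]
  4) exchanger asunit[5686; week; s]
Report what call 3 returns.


Answer: 2184-08-31

Derivation:
Using datewheel closeout, which returns 2183-12-31.
Calling datewheel spanto using ~it, and observe 0.
Calling datewheel roll using 244, and get 2184-08-31.
I use exchanger asunit using 5686, week, s: 3438892800.


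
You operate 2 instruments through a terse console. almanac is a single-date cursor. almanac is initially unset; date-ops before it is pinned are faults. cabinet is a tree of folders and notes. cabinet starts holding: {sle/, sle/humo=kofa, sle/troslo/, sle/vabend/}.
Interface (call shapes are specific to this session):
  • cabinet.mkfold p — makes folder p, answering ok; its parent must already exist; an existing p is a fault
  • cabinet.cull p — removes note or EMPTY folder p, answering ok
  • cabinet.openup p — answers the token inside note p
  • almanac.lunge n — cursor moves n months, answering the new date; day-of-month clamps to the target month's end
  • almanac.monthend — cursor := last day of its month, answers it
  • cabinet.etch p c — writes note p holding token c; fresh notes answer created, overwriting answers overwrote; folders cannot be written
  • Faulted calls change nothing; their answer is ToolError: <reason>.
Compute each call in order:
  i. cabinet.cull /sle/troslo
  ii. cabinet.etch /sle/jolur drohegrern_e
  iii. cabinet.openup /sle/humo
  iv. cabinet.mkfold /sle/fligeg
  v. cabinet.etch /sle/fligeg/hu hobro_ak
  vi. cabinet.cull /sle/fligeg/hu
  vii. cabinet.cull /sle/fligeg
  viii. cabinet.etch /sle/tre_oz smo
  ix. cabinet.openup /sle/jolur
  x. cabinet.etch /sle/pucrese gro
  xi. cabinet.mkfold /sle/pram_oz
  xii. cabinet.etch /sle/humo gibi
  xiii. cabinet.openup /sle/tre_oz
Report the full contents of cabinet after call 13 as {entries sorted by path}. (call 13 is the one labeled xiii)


Answer: {sle/, sle/humo=gibi, sle/jolur=drohegrern_e, sle/pram_oz/, sle/pucrese=gro, sle/tre_oz=smo, sle/vabend/}

Derivation:
I run cull with p: /sle/troslo, and see ok.
Now I run etch with p: /sle/jolur, c: drohegrern_e, and get created.
Calling openup with p: /sle/humo, → kofa.
Next I call mkfold with p: /sle/fligeg, and see ok.
I use etch with p: /sle/fligeg/hu, c: hobro_ak: created.
I use cull with p: /sle/fligeg/hu, and see ok.
Now I run cull with p: /sle/fligeg, and see ok.
Then etch with p: /sle/tre_oz, c: smo, → created.
Invoking openup with p: /sle/jolur, and get drohegrern_e.
Next I call etch with p: /sle/pucrese, c: gro, giving created.
Using mkfold with p: /sle/pram_oz, which returns ok.
Using etch with p: /sle/humo, c: gibi, and see overwrote.
I invoke openup with p: /sle/tre_oz, and get smo.
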